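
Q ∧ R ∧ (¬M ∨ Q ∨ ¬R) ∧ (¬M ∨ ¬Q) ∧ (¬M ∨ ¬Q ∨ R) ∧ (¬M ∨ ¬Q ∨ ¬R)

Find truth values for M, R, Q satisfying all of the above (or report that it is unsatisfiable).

M = False, R = True, Q = True

Unit clause (Q) forces Q = True.
Unit clause (R) forces R = True.
In (¬M ∨ ¬Q) only ¬M is left, so M = False.
Check each clause:
  (Q): Q holds.
  (R): R holds.
  (¬M ∨ Q ∨ ¬R): ¬M holds.
  (¬M ∨ ¬Q): ¬M holds.
  (¬M ∨ ¬Q ∨ R): ¬M holds.
  (¬M ∨ ¬Q ∨ ¬R): ¬M holds.
All clauses satisfied.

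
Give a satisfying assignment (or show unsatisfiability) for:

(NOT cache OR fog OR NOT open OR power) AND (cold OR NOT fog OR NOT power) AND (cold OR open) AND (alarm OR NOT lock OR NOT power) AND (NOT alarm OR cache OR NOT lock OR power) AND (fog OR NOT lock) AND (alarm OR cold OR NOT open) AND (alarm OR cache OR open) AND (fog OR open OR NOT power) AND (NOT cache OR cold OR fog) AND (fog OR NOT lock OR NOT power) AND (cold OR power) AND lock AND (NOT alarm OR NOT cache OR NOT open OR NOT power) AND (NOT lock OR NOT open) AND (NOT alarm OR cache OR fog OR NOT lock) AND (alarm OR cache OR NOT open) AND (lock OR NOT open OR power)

alarm=T, power=T, cold=T, lock=T, fog=T, open=F, cache=F

Unit clause (lock) forces lock = True.
In (NOT lock OR NOT open) only NOT open is left, so open = False.
In (cold OR open) only cold is left, so cold = True.
In (fog OR NOT lock) only fog is left, so fog = True.
Set alarm = True.
Set power = True.
Set cache = False.
All clauses satisfied.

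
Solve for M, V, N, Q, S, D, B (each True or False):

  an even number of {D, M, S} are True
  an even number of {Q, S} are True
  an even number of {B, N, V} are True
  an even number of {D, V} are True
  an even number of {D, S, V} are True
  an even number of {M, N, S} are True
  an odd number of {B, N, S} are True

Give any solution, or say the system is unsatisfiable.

M=T, V=T, N=T, Q=F, S=F, D=T, B=F

{D, M, S}: 2 true → even ✓
{Q, S}: 0 true → even ✓
{B, N, V}: 2 true → even ✓
{D, V}: 2 true → even ✓
{D, S, V}: 2 true → even ✓
{M, N, S}: 2 true → even ✓
{B, N, S}: 1 true → odd ✓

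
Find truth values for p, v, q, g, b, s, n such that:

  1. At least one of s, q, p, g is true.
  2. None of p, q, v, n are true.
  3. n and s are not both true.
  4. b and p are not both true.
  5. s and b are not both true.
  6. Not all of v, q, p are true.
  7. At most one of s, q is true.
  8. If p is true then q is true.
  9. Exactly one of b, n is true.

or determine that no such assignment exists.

p = False; v = False; q = False; g = True; b = True; s = False; n = False

  (1) {s, q, p, g}: 1 true — at least one ✓
  (2) {p, q, v, n}: 0 true — none ✓
  (3) n=F, s=F — not both ✓
  (4) b=T, p=F — not both ✓
  (5) s=F, b=T — not both ✓
  (6) {v, q, p}: 0/3 true — not all ✓
  (7) {s, q}: 0 true — at most one ✓
  (8) p=F ⇒ q: vacuous ✓
  (9) {b, n}: 1 true — exactly one ✓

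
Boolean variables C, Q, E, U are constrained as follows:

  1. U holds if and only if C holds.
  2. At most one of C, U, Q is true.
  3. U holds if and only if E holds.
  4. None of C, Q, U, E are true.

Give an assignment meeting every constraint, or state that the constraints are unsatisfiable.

C = False, Q = False, E = False, U = False

  (1) U=F, C=F — same ✓
  (2) {C, U, Q}: 0 true — at most one ✓
  (3) U=F, E=F — same ✓
  (4) {C, Q, U, E}: 0 true — none ✓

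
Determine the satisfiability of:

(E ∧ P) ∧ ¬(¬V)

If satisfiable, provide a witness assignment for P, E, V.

P = True, E = True, V = True

  E ∧ P = True
  ¬(¬V) = True
    ¬V = False
Both conjuncts True, so the formula holds.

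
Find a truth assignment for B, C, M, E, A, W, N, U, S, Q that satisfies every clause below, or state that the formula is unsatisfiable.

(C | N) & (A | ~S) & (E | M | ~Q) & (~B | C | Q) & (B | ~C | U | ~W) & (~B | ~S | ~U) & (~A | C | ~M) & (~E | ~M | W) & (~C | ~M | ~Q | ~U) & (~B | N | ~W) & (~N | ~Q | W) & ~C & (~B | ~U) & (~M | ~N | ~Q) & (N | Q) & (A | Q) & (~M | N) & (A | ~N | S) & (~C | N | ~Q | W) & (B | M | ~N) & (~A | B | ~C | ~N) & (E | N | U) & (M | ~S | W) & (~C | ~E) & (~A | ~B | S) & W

B=T, C=F, M=F, E=T, A=T, W=T, N=T, U=F, S=T, Q=T

Unit clause (~C) forces C = False.
Unit clause (W) forces W = True.
In (C | N) only N is left, so N = True.
Try B = False:
  (B | M | ~N) forces M = True.
  (~A | C | ~M) forces A = False.
  (A | ~S) forces S = False.
  clause (A | ~N | S) is falsified — backtrack.
So B = True.
  then (~B | C | Q) forces Q = True.
  then (~B | ~U) forces U = False.
  then (~M | ~N | ~Q) forces M = False.
  then (E | M | ~Q) forces E = True.
Try A = False:
  (A | ~S) forces S = False.
  clause (A | ~N | S) is falsified — backtrack.
So A = True.
  then (~A | ~B | S) forces S = True.
All clauses satisfied.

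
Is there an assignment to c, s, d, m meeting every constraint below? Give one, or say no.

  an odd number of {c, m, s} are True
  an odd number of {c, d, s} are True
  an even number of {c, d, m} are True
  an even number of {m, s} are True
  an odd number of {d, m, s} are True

Adding constraints 2, 3, 4 mod 2: every variable appears an even number of times on the left, so the left side is 0.
But the right sides sum to 1 (mod 2). 0 ≠ 1 — the system is inconsistent.

No satisfying assignment exists.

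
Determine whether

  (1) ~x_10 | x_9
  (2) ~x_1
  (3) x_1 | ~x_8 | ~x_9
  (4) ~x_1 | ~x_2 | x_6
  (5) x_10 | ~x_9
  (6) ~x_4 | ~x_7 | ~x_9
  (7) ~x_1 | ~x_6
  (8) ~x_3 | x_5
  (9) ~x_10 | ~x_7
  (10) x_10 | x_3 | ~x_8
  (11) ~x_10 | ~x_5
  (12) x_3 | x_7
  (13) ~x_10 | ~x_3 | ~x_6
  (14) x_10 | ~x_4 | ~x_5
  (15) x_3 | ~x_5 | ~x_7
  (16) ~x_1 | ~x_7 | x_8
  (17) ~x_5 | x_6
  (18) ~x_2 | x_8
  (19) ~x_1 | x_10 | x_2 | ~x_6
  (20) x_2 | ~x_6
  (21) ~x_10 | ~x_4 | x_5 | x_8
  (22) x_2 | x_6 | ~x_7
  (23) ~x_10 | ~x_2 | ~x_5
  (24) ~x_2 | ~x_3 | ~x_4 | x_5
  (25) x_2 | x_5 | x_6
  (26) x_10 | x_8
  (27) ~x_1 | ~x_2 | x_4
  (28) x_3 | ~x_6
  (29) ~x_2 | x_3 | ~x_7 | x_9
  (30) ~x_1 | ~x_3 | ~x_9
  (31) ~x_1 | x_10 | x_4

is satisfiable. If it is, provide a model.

x_1=F; x_2=T; x_3=T; x_4=F; x_5=T; x_6=T; x_7=T; x_8=T; x_9=F; x_10=F

Unit clause (~x_1) forces x_1 = False.
Try x_2 = False:
  (x_2 | ~x_6) forces x_6 = False.
  (~x_5 | x_6) forces x_5 = False.
  clause (x_2 | x_5 | x_6) is falsified — backtrack.
So x_2 = True.
  then (~x_2 | x_8) forces x_8 = True.
  then (x_1 | ~x_8 | ~x_9) forces x_9 = False.
  then (~x_10 | x_9) forces x_10 = False.
  then (x_10 | x_3 | ~x_8) forces x_3 = True.
  then (~x_3 | x_5) forces x_5 = True.
  then (x_10 | ~x_4 | ~x_5) forces x_4 = False.
  then (~x_5 | x_6) forces x_6 = True.
Set x_7 = True.
All clauses satisfied.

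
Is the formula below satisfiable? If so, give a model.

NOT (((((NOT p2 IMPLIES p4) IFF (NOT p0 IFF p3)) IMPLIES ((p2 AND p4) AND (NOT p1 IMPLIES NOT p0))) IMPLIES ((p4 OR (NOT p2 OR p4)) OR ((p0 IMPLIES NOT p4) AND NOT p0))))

p0 = True; p1 = False; p2 = True; p3 = True; p4 = False

  NOT (((((NOT p2 IMPLIES p4) IFF (NOT p0 IFF p3)) IMPLIES ((p2 AND p4) AND (NOT p1 IMPLIES NOT p0))) IMPLIES ((p4 OR (NOT p2 OR p4)) OR ((p0 IMPLIES NOT p4) AND NOT p0)))) = True
    (((NOT p2 IMPLIES p4) IFF (NOT p0 IFF p3)) IMPLIES ((p2 AND p4) AND (NOT p1 IMPLIES NOT p0))) IMPLIES ((p4 OR (NOT p2 OR p4)) OR ((p0 IMPLIES NOT p4) AND NOT p0)) = False
      ((NOT p2 IMPLIES p4) IFF (NOT p0 IFF p3)) IMPLIES ((p2 AND p4) AND (NOT p1 IMPLIES NOT p0)) = True
        (NOT p2 IMPLIES p4) IFF (NOT p0 IFF p3) = False
          NOT p2 IMPLIES p4 = True
            NOT p2 = False
          NOT p0 IFF p3 = False
            NOT p0 = False
        (p2 AND p4) AND (NOT p1 IMPLIES NOT p0) = False
          p2 AND p4 = False
          NOT p1 IMPLIES NOT p0 = False
            NOT p1 = True
            NOT p0 = False
      (p4 OR (NOT p2 OR p4)) OR ((p0 IMPLIES NOT p4) AND NOT p0) = False
        p4 OR (NOT p2 OR p4) = False
          NOT p2 OR p4 = False
            NOT p2 = False
        (p0 IMPLIES NOT p4) AND NOT p0 = False
          p0 IMPLIES NOT p4 = True
            NOT p4 = True
          NOT p0 = False
The formula evaluates to True.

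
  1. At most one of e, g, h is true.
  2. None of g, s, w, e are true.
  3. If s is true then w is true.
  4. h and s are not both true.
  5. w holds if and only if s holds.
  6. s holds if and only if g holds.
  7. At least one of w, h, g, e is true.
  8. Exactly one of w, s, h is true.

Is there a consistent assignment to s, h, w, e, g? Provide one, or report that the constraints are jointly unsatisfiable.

s = False; h = True; w = False; e = False; g = False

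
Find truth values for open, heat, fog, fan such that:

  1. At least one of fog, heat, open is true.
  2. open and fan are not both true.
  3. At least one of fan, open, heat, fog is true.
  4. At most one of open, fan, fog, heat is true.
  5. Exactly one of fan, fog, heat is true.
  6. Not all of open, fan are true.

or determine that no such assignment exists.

open=F, heat=T, fog=F, fan=F

  (1) {fog, heat, open}: 1 true — at least one ✓
  (2) open=F, fan=F — not both ✓
  (3) {fan, open, heat, fog}: 1 true — at least one ✓
  (4) {open, fan, fog, heat}: 1 true — at most one ✓
  (5) {fan, fog, heat}: 1 true — exactly one ✓
  (6) {open, fan}: 0/2 true — not all ✓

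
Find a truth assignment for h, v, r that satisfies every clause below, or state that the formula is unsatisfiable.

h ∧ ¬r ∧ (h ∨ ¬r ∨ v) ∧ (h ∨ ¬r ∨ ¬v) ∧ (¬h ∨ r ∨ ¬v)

Unit clause (h) forces h = True.
Unit clause (¬r) forces r = False.
In (¬h ∨ r ∨ ¬v) only ¬v is left, so v = False.
Check each clause:
  (h): h holds.
  (¬r): ¬r holds.
  (h ∨ ¬r ∨ v): h holds.
  (h ∨ ¬r ∨ ¬v): h holds.
  (¬h ∨ r ∨ ¬v): ¬v holds.
All clauses satisfied.

h = True, v = False, r = False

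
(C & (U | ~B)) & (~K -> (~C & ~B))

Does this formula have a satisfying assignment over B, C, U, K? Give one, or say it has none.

B=F, C=T, U=T, K=T

  C & (U | ~B) = True
    U | ~B = True
      ~B = True
  ~K -> (~C & ~B) = True
    ~K = False
    ~C & ~B = False
      ~C = False
      ~B = True
Both conjuncts True, so the formula holds.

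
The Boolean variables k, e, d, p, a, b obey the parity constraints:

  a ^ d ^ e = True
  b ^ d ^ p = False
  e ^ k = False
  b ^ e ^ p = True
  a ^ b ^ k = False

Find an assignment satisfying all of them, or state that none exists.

k: False, e: False, d: True, p: True, a: False, b: False

a ^ d ^ e = F ^ T ^ F = True ✓
b ^ d ^ p = F ^ T ^ T = False ✓
e ^ k = F ^ F = False ✓
b ^ e ^ p = F ^ F ^ T = True ✓
a ^ b ^ k = F ^ F ^ F = False ✓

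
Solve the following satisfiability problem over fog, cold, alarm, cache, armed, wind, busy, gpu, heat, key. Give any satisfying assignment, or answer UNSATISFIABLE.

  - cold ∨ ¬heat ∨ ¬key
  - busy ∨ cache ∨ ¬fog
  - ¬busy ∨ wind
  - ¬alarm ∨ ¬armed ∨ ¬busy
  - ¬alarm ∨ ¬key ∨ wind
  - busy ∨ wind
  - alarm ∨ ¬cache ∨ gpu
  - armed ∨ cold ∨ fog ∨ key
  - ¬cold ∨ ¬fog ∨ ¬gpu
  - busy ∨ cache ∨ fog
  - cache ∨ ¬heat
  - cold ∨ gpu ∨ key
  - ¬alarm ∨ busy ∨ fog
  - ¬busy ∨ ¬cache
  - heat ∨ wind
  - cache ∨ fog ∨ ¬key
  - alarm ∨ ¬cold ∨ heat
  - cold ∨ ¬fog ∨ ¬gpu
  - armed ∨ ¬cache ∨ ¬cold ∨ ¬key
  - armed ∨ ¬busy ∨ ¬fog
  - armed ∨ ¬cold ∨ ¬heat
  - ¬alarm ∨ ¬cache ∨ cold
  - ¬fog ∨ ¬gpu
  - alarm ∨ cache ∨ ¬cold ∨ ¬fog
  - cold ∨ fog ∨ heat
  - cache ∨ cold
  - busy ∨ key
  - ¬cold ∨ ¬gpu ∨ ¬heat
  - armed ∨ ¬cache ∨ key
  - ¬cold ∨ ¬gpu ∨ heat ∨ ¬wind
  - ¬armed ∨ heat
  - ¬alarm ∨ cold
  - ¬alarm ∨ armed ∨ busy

Set fog = True.
  then (¬fog ∨ ¬gpu) forces gpu = False.
Set cold = True.
Try alarm = False:
  (alarm ∨ ¬cache ∨ gpu) forces cache = False.
  clause (alarm ∨ cache ∨ ¬cold ∨ ¬fog) is falsified — backtrack.
So alarm = True.
Set cache = True.
  then (¬busy ∨ ¬cache) forces busy = False.
  then (busy ∨ key) forces key = True.
  then (¬alarm ∨ armed ∨ busy) forces armed = True.
  then (¬alarm ∨ ¬key ∨ wind) forces wind = True.
  then (¬armed ∨ heat) forces heat = True.
All clauses satisfied.

fog=T; cold=T; alarm=T; cache=T; armed=T; wind=T; busy=F; gpu=F; heat=T; key=T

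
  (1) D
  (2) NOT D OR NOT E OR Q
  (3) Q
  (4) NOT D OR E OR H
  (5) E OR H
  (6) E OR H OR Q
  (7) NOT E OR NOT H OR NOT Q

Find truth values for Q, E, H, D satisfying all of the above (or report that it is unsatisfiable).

Unit clause (D) forces D = True.
Unit clause (Q) forces Q = True.
Set E = True.
  then (NOT E OR NOT H OR NOT Q) forces H = False.
Check each clause:
  (D): D holds.
  (NOT D OR NOT E OR Q): Q holds.
  (Q): Q holds.
  (NOT D OR E OR H): E holds.
  (E OR H): E holds.
  (E OR H OR Q): E holds.
  (NOT E OR NOT H OR NOT Q): NOT H holds.
All clauses satisfied.

Q = True, E = True, H = False, D = True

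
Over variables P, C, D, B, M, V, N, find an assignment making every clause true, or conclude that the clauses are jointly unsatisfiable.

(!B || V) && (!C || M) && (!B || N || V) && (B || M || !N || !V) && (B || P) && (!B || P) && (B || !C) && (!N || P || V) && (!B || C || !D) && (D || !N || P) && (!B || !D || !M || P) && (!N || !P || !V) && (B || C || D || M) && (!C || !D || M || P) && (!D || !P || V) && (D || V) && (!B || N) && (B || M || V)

P=T; C=F; D=T; B=F; M=T; V=T; N=F

Set P = True.
Try C = True:
  (!C || M) forces M = True.
  (B || !C) forces B = True.
  (!B || V) forces V = True.
  (!N || !P || !V) forces N = False.
  clause (!B || N) is falsified — backtrack.
So C = False.
Set D = True.
  then (!B || C || !D) forces B = False.
  then (!D || !P || V) forces V = True.
  then (!N || !P || !V) forces N = False.
Set M = True.
All clauses satisfied.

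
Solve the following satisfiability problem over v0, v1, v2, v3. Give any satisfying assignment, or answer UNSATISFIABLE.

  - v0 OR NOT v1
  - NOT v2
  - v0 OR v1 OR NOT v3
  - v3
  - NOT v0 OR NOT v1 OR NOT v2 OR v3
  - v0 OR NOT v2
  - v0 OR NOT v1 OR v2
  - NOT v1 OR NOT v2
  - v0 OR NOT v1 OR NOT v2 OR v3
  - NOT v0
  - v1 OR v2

Case v0 = True:
  Clause (NOT v0) is falsified — contradiction.
Case v0 = False:
  (v0 OR NOT v1) forces v1 = False.
  (NOT v2) forces v2 = False.
  Clause (v1 OR v2) is falsified — contradiction.
Both cases fail, so the formula is unsatisfiable.

UNSATISFIABLE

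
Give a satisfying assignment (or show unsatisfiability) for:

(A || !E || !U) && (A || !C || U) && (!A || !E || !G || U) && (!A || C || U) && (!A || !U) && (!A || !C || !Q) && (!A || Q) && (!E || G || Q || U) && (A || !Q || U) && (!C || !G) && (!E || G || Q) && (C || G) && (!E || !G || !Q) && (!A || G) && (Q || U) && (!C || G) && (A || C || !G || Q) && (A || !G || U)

Try A = True:
  (!A || !U) forces U = False.
  (!A || C || U) forces C = True.
  (!A || !C || !Q) forces Q = False.
  clause (!A || Q) is falsified — backtrack.
So A = False.
Set G = True.
  then (!C || !G) forces C = False.
  then (A || C || !G || Q) forces Q = True.
  then (A || !G || U) forces U = True.
  then (A || !E || !U) forces E = False.
All clauses satisfied.

A = False, G = True, Q = True, C = False, E = False, U = True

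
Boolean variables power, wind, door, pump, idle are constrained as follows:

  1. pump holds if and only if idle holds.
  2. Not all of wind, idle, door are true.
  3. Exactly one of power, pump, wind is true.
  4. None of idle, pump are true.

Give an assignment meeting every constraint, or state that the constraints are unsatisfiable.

power: False, wind: True, door: True, pump: False, idle: False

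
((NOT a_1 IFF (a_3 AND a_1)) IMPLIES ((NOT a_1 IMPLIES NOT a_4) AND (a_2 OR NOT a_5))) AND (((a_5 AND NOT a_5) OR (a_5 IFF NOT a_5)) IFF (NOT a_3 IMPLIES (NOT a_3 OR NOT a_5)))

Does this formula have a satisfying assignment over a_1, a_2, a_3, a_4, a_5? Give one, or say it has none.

No satisfying assignment exists.

The conjunct ((a_5 AND NOT a_5) OR (a_5 IFF NOT a_5)) IFF (NOT a_3 IMPLIES (NOT a_3 OR NOT a_5)) is unsatisfiable on its own:
  a_3=F, a_5=F: evaluates to False.
  a_3=F, a_5=T: evaluates to False.
  a_3=T, a_5=F: evaluates to False.
  a_3=T, a_5=T: evaluates to False.
So the whole conjunction is unsatisfiable.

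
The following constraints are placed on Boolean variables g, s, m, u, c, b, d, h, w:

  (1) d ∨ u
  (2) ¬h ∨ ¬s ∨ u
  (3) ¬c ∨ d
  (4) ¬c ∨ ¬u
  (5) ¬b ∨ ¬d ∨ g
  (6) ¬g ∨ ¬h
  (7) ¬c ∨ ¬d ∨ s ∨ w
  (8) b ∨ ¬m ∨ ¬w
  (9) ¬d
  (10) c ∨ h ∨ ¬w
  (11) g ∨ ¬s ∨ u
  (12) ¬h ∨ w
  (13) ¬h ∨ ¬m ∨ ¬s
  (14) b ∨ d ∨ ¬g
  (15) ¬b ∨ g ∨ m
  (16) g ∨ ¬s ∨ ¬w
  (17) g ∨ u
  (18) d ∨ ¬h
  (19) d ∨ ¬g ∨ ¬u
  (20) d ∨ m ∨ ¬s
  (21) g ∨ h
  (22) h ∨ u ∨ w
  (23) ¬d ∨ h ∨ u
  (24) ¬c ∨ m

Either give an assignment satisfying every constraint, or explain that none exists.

Case d = True:
  Clause (¬d) is falsified — contradiction.
Case d = False:
  (d ∨ u) forces u = True.
  (¬c ∨ d) forces c = False.
  (d ∨ ¬h) forces h = False.
  (c ∨ h ∨ ¬w) forces w = False.
  (d ∨ ¬g ∨ ¬u) forces g = False.
  Clause (g ∨ h) is falsified — contradiction.
Both cases fail, so the formula is unsatisfiable.

The formula is unsatisfiable.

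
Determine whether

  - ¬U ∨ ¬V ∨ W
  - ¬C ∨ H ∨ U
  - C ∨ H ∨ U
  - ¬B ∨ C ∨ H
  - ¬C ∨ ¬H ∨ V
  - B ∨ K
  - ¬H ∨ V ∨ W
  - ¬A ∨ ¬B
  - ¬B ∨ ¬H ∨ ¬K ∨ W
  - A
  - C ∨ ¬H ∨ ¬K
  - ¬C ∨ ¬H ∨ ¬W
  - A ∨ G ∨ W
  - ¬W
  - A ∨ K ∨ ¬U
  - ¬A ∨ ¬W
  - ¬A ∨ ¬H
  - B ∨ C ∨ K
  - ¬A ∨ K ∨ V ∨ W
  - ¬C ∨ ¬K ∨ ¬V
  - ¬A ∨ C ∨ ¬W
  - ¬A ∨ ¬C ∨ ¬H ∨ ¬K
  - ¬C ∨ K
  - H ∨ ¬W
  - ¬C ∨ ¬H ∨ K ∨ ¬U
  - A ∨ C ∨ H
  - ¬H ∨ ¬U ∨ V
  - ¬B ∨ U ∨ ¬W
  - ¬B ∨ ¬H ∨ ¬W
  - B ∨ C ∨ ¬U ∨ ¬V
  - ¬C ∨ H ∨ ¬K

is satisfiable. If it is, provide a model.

Unit clause (A) forces A = True.
Unit clause (¬W) forces W = False.
In (¬A ∨ ¬H) only ¬H is left, so H = False.
In (¬A ∨ ¬B) only ¬B is left, so B = False.
In (B ∨ K) only K is left, so K = True.
In (¬C ∨ H ∨ ¬K) only ¬C is left, so C = False.
In (C ∨ H ∨ U) only U is left, so U = True.
In (B ∨ C ∨ ¬U ∨ ¬V) only ¬V is left, so V = False.
Set G = False.
All clauses satisfied.

W: False, U: True, B: False, G: False, K: True, V: False, A: True, C: False, H: False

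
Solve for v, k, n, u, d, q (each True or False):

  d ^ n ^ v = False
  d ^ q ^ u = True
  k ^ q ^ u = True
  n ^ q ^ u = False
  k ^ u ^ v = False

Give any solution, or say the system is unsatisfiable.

v = True; k = True; n = False; u = False; d = True; q = False

d ^ n ^ v = T ^ F ^ T = False ✓
d ^ q ^ u = T ^ F ^ F = True ✓
k ^ q ^ u = T ^ F ^ F = True ✓
n ^ q ^ u = F ^ F ^ F = False ✓
k ^ u ^ v = T ^ F ^ T = False ✓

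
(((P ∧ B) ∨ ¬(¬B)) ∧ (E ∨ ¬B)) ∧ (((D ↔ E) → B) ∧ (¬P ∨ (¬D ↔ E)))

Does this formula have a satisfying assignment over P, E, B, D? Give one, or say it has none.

P=T, E=T, B=T, D=F

  ((P ∧ B) ∨ ¬(¬B)) ∧ (E ∨ ¬B) = True
    (P ∧ B) ∨ ¬(¬B) = True
      P ∧ B = True
      ¬(¬B) = True
        ¬B = False
    E ∨ ¬B = True
      ¬B = False
  ((D ↔ E) → B) ∧ (¬P ∨ (¬D ↔ E)) = True
    (D ↔ E) → B = True
      D ↔ E = False
    ¬P ∨ (¬D ↔ E) = True
      ¬P = False
      ¬D ↔ E = True
        ¬D = True
Both conjuncts True, so the formula holds.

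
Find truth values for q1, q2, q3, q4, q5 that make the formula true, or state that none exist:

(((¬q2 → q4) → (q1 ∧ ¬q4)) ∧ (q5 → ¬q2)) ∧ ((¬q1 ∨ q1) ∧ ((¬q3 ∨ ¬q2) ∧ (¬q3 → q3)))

q1=T; q2=F; q3=T; q4=F; q5=T

  ((¬q2 → q4) → (q1 ∧ ¬q4)) ∧ (q5 → ¬q2) = True
    (¬q2 → q4) → (q1 ∧ ¬q4) = True
      ¬q2 → q4 = False
        ¬q2 = True
      q1 ∧ ¬q4 = True
        ¬q4 = True
    q5 → ¬q2 = True
      ¬q2 = True
  (¬q1 ∨ q1) ∧ ((¬q3 ∨ ¬q2) ∧ (¬q3 → q3)) = True
    ¬q1 ∨ q1 = True
      ¬q1 = False
    (¬q3 ∨ ¬q2) ∧ (¬q3 → q3) = True
      ¬q3 ∨ ¬q2 = True
        ¬q3 = False
        ¬q2 = True
      ¬q3 → q3 = True
        ¬q3 = False
Both conjuncts True, so the formula holds.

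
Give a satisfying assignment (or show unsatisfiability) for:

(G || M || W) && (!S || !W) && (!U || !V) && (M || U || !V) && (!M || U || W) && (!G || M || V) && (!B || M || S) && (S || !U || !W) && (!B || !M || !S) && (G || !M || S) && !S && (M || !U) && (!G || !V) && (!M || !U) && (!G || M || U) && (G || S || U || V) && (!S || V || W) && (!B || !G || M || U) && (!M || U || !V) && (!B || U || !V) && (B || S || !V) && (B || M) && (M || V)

B=T, M=T, G=T, V=F, S=F, W=T, U=F

Unit clause (!S) forces S = False.
Set B = True.
  then (!B || M || S) forces M = True.
  then (G || !M || S) forces G = True.
  then (!G || !V) forces V = False.
  then (!M || !U) forces U = False.
  then (!M || U || W) forces W = True.
All clauses satisfied.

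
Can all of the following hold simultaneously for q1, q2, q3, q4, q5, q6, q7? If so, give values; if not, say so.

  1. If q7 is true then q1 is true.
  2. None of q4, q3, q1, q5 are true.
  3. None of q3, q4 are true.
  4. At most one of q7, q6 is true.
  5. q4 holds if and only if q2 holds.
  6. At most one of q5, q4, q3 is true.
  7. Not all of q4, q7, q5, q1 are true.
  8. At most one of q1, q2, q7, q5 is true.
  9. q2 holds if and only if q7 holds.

q1 = False; q2 = False; q3 = False; q4 = False; q5 = False; q6 = False; q7 = False

  (1) q7=F ⇒ q1: vacuous ✓
  (2) {q4, q3, q1, q5}: 0 true — none ✓
  (3) {q3, q4}: 0 true — none ✓
  (4) {q7, q6}: 0 true — at most one ✓
  (5) q4=F, q2=F — same ✓
  (6) {q5, q4, q3}: 0 true — at most one ✓
  (7) {q4, q7, q5, q1}: 0/4 true — not all ✓
  (8) {q1, q2, q7, q5}: 0 true — at most one ✓
  (9) q2=F, q7=F — same ✓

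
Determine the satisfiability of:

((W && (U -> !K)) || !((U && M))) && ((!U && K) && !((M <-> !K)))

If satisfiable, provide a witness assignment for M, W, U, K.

M = True, W = False, U = False, K = True

  (W && (U -> !K)) || !((U && M)) = True
    W && (U -> !K) = False
      U -> !K = True
        !K = False
    !((U && M)) = True
      U && M = False
  (!U && K) && !((M <-> !K)) = True
    !U && K = True
      !U = True
    !((M <-> !K)) = True
      M <-> !K = False
        !K = False
Both conjuncts True, so the formula holds.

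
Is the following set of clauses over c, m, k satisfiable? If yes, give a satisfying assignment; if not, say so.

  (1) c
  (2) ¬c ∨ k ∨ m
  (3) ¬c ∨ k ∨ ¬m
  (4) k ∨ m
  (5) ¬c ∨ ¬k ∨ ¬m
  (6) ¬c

The formula is unsatisfiable.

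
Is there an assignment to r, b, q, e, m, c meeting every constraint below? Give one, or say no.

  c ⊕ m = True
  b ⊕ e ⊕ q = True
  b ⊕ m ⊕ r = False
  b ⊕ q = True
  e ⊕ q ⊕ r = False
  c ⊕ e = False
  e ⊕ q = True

r=T; b=F; q=T; e=F; m=T; c=F

c ⊕ m = F ⊕ T = True ✓
b ⊕ e ⊕ q = F ⊕ F ⊕ T = True ✓
b ⊕ m ⊕ r = F ⊕ T ⊕ T = False ✓
b ⊕ q = F ⊕ T = True ✓
e ⊕ q ⊕ r = F ⊕ T ⊕ T = False ✓
c ⊕ e = F ⊕ F = False ✓
e ⊕ q = F ⊕ T = True ✓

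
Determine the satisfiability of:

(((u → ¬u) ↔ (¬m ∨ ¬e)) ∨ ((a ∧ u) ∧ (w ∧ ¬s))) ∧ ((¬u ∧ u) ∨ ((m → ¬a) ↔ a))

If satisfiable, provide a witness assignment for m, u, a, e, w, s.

m=F, u=F, a=T, e=T, w=T, s=F

  ((u → ¬u) ↔ (¬m ∨ ¬e)) ∨ ((a ∧ u) ∧ (w ∧ ¬s)) = True
    (u → ¬u) ↔ (¬m ∨ ¬e) = True
      u → ¬u = True
        ¬u = True
      ¬m ∨ ¬e = True
        ¬m = True
        ¬e = False
    (a ∧ u) ∧ (w ∧ ¬s) = False
      a ∧ u = False
      w ∧ ¬s = True
        ¬s = True
  (¬u ∧ u) ∨ ((m → ¬a) ↔ a) = True
    ¬u ∧ u = False
      ¬u = True
    (m → ¬a) ↔ a = True
      m → ¬a = True
        ¬a = False
Both conjuncts True, so the formula holds.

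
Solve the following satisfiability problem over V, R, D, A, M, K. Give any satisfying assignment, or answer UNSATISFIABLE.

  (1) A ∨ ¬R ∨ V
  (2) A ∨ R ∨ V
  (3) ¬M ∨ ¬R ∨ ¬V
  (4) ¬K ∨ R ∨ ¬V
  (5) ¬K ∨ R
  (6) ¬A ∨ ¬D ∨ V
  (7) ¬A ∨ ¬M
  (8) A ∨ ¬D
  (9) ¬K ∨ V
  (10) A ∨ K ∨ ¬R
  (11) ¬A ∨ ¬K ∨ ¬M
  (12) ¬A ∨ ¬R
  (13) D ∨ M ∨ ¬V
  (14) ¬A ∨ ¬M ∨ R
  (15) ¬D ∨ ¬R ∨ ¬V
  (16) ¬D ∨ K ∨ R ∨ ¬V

V=T; R=F; D=F; A=F; M=T; K=F

Set V = True.
Set R = False.
  then (¬K ∨ R ∨ ¬V) forces K = False.
  then (¬D ∨ K ∨ R ∨ ¬V) forces D = False.
  then (D ∨ M ∨ ¬V) forces M = True.
  then (¬A ∨ ¬M ∨ R) forces A = False.
All clauses satisfied.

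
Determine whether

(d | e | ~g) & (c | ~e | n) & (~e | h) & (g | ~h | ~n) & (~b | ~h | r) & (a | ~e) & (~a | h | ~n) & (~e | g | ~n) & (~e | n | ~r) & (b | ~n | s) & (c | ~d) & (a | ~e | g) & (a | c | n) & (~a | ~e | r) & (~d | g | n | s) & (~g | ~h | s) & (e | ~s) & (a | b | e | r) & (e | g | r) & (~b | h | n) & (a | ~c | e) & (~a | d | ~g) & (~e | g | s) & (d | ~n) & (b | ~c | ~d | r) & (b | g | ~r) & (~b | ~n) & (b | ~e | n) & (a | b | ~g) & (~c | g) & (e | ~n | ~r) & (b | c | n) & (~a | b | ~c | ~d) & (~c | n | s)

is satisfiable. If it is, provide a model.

Set h = True.
Set r = True.
Set e = False.
  then (e | ~s) forces s = False.
  then (e | ~n | ~r) forces n = False.
  then (~c | n | s) forces c = False.
  then (c | ~d) forces d = False.
  then (a | c | n) forces a = True.
  then (~g | ~h | s) forces g = False.
  then (b | g | ~r) forces b = True.
All clauses satisfied.

h = True; r = True; e = False; s = False; n = False; a = True; c = False; b = True; d = False; g = False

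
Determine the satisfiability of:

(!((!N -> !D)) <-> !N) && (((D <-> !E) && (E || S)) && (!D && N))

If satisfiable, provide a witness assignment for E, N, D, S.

E=T, N=T, D=F, S=T

  !((!N -> !D)) <-> !N = True
    !((!N -> !D)) = False
      !N -> !D = True
        !N = False
        !D = True
    !N = False
  ((D <-> !E) && (E || S)) && (!D && N) = True
    (D <-> !E) && (E || S) = True
      D <-> !E = True
        !E = False
      E || S = True
    !D && N = True
      !D = True
Both conjuncts True, so the formula holds.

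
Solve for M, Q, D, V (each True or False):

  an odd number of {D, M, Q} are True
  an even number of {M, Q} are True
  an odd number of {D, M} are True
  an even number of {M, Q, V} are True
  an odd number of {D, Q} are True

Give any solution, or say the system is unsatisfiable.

M=F; Q=F; D=T; V=F

{D, M, Q}: 1 true → odd ✓
{M, Q}: 0 true → even ✓
{D, M}: 1 true → odd ✓
{M, Q, V}: 0 true → even ✓
{D, Q}: 1 true → odd ✓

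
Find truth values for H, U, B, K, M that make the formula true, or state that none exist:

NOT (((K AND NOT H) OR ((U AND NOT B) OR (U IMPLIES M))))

H = True, U = True, B = True, K = False, M = False

  NOT (((K AND NOT H) OR ((U AND NOT B) OR (U IMPLIES M)))) = True
    (K AND NOT H) OR ((U AND NOT B) OR (U IMPLIES M)) = False
      K AND NOT H = False
        NOT H = False
      (U AND NOT B) OR (U IMPLIES M) = False
        U AND NOT B = False
          NOT B = False
        U IMPLIES M = False
The formula evaluates to True.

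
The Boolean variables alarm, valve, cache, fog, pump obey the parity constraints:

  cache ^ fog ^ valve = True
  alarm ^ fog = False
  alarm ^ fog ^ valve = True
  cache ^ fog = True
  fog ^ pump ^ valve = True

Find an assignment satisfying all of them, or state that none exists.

No satisfying assignment exists.

Adding constraints 1, 2, 3, 4 mod 2: every variable appears an even number of times on the left, so the left side is 0.
But the right sides sum to 1 (mod 2). 0 ≠ 1 — the system is inconsistent.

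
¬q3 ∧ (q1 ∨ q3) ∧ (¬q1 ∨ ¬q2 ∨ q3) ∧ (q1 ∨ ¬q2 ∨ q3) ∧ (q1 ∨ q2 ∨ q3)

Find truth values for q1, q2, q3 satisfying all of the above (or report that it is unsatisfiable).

q1: True, q2: False, q3: False

Unit clause (¬q3) forces q3 = False.
In (q1 ∨ q3) only q1 is left, so q1 = True.
In (¬q1 ∨ ¬q2 ∨ q3) only ¬q2 is left, so q2 = False.
All clauses satisfied.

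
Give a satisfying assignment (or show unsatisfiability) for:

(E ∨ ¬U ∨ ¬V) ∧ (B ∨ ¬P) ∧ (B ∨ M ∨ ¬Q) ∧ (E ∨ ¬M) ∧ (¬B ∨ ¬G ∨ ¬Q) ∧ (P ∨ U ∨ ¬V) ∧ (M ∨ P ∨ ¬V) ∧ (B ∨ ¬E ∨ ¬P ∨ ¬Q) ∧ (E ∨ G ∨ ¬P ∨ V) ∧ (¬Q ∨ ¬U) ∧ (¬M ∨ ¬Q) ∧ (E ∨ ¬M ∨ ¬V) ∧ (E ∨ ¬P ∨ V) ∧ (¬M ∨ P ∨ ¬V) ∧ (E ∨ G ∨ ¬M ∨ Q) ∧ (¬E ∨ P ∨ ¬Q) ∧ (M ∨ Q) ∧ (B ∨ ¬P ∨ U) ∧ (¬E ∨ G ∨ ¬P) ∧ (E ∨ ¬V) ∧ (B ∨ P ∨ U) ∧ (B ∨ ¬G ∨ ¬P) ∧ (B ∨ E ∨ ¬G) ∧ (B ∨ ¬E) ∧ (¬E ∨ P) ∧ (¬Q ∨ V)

V=T; E=T; M=T; B=T; P=T; U=T; Q=F; G=T

Set V = True.
  then (E ∨ ¬V) forces E = True.
  then (B ∨ ¬E) forces B = True.
  then (¬E ∨ P) forces P = True.
  then (¬E ∨ G ∨ ¬P) forces G = True.
  then (¬B ∨ ¬G ∨ ¬Q) forces Q = False.
  then (M ∨ Q) forces M = True.
Set U = True.
All clauses satisfied.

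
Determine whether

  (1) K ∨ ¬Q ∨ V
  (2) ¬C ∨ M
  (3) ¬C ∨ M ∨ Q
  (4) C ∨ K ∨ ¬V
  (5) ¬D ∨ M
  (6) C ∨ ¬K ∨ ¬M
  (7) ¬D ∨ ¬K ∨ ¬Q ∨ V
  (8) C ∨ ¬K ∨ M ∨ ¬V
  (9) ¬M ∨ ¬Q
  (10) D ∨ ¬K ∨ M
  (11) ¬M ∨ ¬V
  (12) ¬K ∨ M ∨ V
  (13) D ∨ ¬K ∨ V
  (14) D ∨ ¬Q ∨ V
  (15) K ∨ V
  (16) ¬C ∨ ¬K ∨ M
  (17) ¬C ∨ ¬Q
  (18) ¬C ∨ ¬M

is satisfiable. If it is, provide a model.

Unsatisfiable — no assignment works.

Case V = True:
  (¬M ∨ ¬V) forces M = False.
  (¬C ∨ M) forces C = False.
  (C ∨ K ∨ ¬V) forces K = True.
  Clause (C ∨ ¬K ∨ M ∨ ¬V) is falsified — contradiction.
Case V = False:
  (K ∨ V) forces K = True.
  (¬K ∨ M ∨ V) forces M = True.
  (C ∨ ¬K ∨ ¬M) forces C = True.
  Clause (¬C ∨ ¬M) is falsified — contradiction.
Both cases fail, so the formula is unsatisfiable.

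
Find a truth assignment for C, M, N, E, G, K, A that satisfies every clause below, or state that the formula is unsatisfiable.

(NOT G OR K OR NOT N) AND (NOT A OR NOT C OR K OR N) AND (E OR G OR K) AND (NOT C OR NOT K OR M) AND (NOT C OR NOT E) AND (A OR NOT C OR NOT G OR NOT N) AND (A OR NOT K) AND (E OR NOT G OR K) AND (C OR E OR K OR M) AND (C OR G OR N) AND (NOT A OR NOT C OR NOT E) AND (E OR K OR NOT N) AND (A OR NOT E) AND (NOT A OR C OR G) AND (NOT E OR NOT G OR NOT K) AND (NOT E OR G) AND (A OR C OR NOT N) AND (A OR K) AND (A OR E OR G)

Set C = False.
Set M = False.
Set N = False.
  then (C OR G OR N) forces G = True.
Set E = True.
  then (A OR NOT E) forces A = True.
  then (NOT E OR NOT G OR NOT K) forces K = False.
All clauses satisfied.

C = False, M = False, N = False, E = True, G = True, K = False, A = True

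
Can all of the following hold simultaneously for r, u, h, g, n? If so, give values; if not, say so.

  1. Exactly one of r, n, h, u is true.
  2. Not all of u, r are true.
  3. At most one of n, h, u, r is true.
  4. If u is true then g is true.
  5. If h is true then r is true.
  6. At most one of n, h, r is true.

r=T, u=F, h=F, g=T, n=F

  (1) {r, n, h, u}: 1 true — exactly one ✓
  (2) {u, r}: 1/2 true — not all ✓
  (3) {n, h, u, r}: 1 true — at most one ✓
  (4) u=F ⇒ g: vacuous ✓
  (5) h=F ⇒ r: vacuous ✓
  (6) {n, h, r}: 1 true — at most one ✓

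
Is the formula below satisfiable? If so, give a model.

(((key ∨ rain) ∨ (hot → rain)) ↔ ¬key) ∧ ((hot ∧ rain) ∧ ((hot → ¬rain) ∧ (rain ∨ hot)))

Case rain = True: the formula simplifies to ¬key ∧ (hot ∧ ¬hot).
  hot = True: the conjunct ¬hot is False.
  hot = False: the conjunct hot is False.
Case rain = False: the conjunct rain is False.
Both cases fail — unsatisfiable.

No satisfying assignment exists.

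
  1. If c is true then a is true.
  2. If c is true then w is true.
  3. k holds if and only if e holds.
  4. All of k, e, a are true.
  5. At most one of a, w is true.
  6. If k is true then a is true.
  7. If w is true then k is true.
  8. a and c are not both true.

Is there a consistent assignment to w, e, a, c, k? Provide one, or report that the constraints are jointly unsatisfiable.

w = False; e = True; a = True; c = False; k = True

  (1) c=F ⇒ a: vacuous ✓
  (2) c=F ⇒ w: vacuous ✓
  (3) k=T, e=T — same ✓
  (4) {k, e, a}: all 3 true ✓
  (5) {a, w}: 1 true — at most one ✓
  (6) k=T ⇒ a: T ✓
  (7) w=F ⇒ k: vacuous ✓
  (8) a=T, c=F — not both ✓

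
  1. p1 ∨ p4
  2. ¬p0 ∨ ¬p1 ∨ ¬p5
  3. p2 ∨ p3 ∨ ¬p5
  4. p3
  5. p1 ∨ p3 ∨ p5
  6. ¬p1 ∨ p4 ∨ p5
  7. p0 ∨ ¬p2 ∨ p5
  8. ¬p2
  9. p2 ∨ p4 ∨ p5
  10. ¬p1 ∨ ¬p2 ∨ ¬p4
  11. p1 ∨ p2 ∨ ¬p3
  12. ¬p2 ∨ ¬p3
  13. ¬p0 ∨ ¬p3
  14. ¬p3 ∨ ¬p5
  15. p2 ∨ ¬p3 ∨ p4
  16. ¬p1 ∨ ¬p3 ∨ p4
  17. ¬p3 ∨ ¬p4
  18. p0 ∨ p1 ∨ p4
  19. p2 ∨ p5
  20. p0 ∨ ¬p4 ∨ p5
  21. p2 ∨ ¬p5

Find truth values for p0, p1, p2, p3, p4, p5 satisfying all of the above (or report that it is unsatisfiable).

Case p4 = True:
  (p3) forces p3 = True.
  Clause (¬p3 ∨ ¬p4) is falsified — contradiction.
Case p4 = False:
  (p1 ∨ p4) forces p1 = True.
  (p3) forces p3 = True.
  Clause (¬p1 ∨ ¬p3 ∨ p4) is falsified — contradiction.
Both cases fail, so the formula is unsatisfiable.

The formula is unsatisfiable.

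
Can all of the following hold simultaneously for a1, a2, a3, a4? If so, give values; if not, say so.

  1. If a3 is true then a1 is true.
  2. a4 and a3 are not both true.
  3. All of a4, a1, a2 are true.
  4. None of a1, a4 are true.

Unsatisfiable — no assignment works.

Case a1 = True:
  Constraint (4) is violated (a1=T) — contradiction.
Case a1 = False:
  Constraint (3) is violated (a1=F) — contradiction.
Both cases fail — unsatisfiable.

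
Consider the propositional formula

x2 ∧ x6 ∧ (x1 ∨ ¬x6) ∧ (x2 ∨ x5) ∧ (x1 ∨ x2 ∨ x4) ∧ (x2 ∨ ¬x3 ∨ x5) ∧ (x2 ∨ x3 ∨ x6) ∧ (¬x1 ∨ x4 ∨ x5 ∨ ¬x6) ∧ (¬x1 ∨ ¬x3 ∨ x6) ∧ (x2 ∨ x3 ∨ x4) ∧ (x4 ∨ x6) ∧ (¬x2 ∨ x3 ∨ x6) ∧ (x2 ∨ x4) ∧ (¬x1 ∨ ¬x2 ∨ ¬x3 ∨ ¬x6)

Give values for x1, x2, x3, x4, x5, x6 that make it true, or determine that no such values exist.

x1 = True, x2 = True, x3 = False, x4 = True, x5 = True, x6 = True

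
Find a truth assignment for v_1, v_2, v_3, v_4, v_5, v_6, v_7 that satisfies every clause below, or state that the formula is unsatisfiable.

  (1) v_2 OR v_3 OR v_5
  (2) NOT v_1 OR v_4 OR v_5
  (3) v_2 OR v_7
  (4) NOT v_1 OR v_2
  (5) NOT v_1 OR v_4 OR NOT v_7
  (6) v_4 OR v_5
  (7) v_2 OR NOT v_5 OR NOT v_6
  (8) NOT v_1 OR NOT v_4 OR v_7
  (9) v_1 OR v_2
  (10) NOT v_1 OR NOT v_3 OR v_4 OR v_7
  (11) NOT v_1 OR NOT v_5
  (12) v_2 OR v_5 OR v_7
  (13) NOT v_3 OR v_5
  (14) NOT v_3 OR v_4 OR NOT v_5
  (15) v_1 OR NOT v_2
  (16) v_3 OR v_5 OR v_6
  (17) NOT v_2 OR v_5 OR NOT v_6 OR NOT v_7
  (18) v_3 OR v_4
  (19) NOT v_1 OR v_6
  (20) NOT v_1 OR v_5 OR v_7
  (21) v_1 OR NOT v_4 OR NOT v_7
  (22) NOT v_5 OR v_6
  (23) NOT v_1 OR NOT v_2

No satisfying assignment exists.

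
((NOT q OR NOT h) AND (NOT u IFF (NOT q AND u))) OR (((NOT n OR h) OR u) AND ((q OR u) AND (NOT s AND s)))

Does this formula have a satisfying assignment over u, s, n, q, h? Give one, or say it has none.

u = True, s = True, n = True, q = True, h = False

  ((NOT q OR NOT h) AND (NOT u IFF (NOT q AND u))) OR (((NOT n OR h) OR u) AND ((q OR u) AND (NOT s AND s))) = True
    (NOT q OR NOT h) AND (NOT u IFF (NOT q AND u)) = True
      NOT q OR NOT h = True
        NOT q = False
        NOT h = True
      NOT u IFF (NOT q AND u) = True
        NOT u = False
        NOT q AND u = False
          NOT q = False
    ((NOT n OR h) OR u) AND ((q OR u) AND (NOT s AND s)) = False
      (NOT n OR h) OR u = True
        NOT n OR h = False
          NOT n = False
      (q OR u) AND (NOT s AND s) = False
        q OR u = True
        NOT s AND s = False
          NOT s = False
The formula evaluates to True.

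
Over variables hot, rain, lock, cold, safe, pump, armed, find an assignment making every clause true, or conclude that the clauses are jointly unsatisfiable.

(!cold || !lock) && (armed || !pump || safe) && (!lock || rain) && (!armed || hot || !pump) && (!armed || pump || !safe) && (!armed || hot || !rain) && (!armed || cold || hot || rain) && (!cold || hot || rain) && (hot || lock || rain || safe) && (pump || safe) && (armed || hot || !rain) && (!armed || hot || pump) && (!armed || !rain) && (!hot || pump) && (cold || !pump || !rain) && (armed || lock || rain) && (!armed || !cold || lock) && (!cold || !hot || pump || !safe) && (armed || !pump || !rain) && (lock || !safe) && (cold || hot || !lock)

hot=T; rain=F; lock=F; cold=F; safe=F; pump=T; armed=T

Set hot = True.
  then (!hot || pump) forces pump = True.
Set rain = False.
  then (!lock || rain) forces lock = False.
  then (armed || lock || rain) forces armed = True.
  then (!armed || !cold || lock) forces cold = False.
  then (lock || !safe) forces safe = False.
All clauses satisfied.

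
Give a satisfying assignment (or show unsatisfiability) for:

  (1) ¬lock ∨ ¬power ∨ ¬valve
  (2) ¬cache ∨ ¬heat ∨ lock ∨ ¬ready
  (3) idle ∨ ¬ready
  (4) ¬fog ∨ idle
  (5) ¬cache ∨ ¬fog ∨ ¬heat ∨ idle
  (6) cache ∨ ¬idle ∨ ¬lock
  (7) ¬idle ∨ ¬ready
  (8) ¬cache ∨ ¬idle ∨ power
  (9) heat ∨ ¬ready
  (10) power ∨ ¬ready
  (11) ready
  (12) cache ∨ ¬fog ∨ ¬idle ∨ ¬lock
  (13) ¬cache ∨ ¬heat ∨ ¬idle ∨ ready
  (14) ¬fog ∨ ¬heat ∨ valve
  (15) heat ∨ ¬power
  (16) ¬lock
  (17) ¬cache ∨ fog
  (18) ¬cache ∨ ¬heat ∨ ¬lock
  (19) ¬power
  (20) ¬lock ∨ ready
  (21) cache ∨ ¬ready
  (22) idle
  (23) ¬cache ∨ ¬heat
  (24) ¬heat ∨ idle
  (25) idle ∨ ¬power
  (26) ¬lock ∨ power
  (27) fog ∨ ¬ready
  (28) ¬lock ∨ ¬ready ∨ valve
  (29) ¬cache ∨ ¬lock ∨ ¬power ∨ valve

Unsatisfiable — no assignment works.

Case power = True:
  Clause (¬power) is falsified — contradiction.
Case power = False:
  (power ∨ ¬ready) forces ready = False.
  Clause (ready) is falsified — contradiction.
Both cases fail, so the formula is unsatisfiable.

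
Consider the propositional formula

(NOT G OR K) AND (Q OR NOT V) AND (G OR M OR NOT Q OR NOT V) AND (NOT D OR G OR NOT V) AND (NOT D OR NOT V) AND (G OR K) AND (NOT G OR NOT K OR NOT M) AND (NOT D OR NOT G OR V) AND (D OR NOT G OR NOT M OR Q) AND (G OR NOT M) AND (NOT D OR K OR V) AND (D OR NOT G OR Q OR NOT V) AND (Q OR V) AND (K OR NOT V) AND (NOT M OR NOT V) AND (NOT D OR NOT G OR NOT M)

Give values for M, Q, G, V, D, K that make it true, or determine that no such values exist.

M: False; Q: True; G: False; V: False; D: True; K: True

Try M = True:
  (G OR NOT M) forces G = True.
  (NOT G OR K) forces K = True.
  clause (NOT G OR NOT K OR NOT M) is falsified — backtrack.
So M = False.
Set Q = True.
Set G = False.
  then (G OR M OR NOT Q OR NOT V) forces V = False.
  then (G OR K) forces K = True.
Set D = True.
All clauses satisfied.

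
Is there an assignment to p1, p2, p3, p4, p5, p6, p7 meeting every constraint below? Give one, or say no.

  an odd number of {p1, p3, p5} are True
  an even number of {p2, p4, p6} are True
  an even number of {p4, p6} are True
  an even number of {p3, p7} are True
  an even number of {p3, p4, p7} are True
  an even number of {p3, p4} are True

p1: False, p2: False, p3: False, p4: False, p5: True, p6: False, p7: False

{p1, p3, p5}: 1 true → odd ✓
{p2, p4, p6}: 0 true → even ✓
{p4, p6}: 0 true → even ✓
{p3, p7}: 0 true → even ✓
{p3, p4, p7}: 0 true → even ✓
{p3, p4}: 0 true → even ✓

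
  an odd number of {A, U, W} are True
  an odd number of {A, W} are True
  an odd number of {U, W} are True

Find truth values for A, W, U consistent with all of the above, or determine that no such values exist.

A: False, W: True, U: False

{A, U, W}: 1 true → odd ✓
{A, W}: 1 true → odd ✓
{U, W}: 1 true → odd ✓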